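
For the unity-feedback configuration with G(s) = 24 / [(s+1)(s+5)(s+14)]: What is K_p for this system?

12/35

No free integrators in G(s): this is a type 0 system.
K_p = lim_{s→0} G(s) = 24 / (1·5·14) = 12/35.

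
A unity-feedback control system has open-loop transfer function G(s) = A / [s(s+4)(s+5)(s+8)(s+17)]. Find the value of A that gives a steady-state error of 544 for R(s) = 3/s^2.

One free integrator in G(s): this is a type 1 system.
K_v = lim_{s→0} s·G(s) = A / (4·5·8·17) = (1/2720)·A.
e_ss = 3/K_v = 544 ⇒ K_v = 3/544 ⇒ A = (3/544)/(1/2720) = 15.

15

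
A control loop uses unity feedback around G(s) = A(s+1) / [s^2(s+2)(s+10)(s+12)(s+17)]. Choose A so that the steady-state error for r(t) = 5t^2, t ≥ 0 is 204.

200

The open loop has two poles at the origin → type 2 system.
K_a = lim_{s→0} s^2·G(s) = A·1 / (2·10·12·17) = (1/4080)·A.
e_ss = 10/K_a = 204 ⇒ K_a = 5/102 ⇒ A = (5/102)/(1/4080) = 200.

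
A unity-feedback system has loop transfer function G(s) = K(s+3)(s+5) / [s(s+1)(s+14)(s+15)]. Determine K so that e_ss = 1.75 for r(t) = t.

8

G(s) has one factor of s in the denominator, so the system is type 1.
K_v = lim_{s→0} s·G(s) = K·3·5 / (1·14·15) = (1/14)·K.
e_ss = 1/K_v = 1.75 ⇒ K_v = 4/7 ⇒ K = (4/7)/(1/14) = 8.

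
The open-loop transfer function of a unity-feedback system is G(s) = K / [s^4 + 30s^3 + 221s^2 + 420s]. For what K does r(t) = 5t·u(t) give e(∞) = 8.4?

Factoring s from the denominator leaves a polynomial with constant term 420, so the system is type 1.
K_v = lim_{s→0} s·G(s) = K / 420 = (1/420)·K.
e_ss = 5/K_v = 8.4 ⇒ K_v = 25/42 ⇒ K = (25/42)/(1/420) = 250.

250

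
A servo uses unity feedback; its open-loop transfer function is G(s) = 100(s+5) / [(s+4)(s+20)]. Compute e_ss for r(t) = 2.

8/29

The open loop has no poles at the origin → type 0 system.
K_p = lim_{s→0} G(s) = 100·5 / (4·20) = 6.25.
e_ss = 2/(1 + K_p) = 2/7.25 = 8/29.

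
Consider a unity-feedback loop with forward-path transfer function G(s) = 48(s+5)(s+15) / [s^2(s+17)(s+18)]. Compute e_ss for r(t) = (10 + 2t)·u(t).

G(s) has two factors of s in the denominator, so the system is type 2. Taking each input component in turn:
  • 10: tracked with zero error.
  • 2t: tracked with zero error.
Total e_ss = 0.

0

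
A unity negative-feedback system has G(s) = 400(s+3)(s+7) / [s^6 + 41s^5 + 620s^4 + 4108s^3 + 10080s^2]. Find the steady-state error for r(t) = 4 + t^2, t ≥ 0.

Factoring s^2 from the denominator leaves a polynomial with constant term 10080, so the system is type 2. Treating each term separately:
  • 4: tracked with zero error.
  • t^2: e_ss = 2/K_a with K_a=5/6 → 2.4.
Total e_ss = 2.4.

2.4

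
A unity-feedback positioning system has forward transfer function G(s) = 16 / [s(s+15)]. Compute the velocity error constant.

16/15

G(s) has one factor of s in the denominator, so the system is type 1.
K_v = lim_{s→0} s·G(s) = 16 / (15) = 16/15.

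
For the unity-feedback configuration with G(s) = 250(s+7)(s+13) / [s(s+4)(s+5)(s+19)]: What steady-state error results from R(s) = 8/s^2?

304/2275

The open loop has one pole at the origin → type 1 system.
K_v = lim_{s→0} s·G(s) = 250·7·13 / (4·5·19) = 2275/38.
e_ss = 8/K_v = 8/(2275/38) = 304/2275.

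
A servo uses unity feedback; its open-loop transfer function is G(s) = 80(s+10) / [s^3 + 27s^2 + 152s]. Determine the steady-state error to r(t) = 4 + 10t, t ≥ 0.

1.9

The denominator has no term below 152s — 1 pole at s=0, type 1. Taking each input component in turn:
  • 4: tracked with zero error.
  • 10t: e_ss = 10/K_v with K_v=100/19 → 1.9.
Total e_ss = 1.9.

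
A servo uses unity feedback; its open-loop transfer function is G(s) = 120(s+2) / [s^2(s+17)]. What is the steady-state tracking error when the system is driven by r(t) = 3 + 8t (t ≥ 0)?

System type = 2 (two poles at s=0). Treating each term separately:
  • 3: tracked with zero error.
  • 8t: tracked with zero error.
Total e_ss = 0.

0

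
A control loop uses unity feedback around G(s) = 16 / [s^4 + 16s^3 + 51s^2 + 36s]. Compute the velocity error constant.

Factoring s from the denominator leaves a polynomial with constant term 36, so the system is type 1.
K_v = lim_{s→0} s·G(s) = 16 / 36 = 4/9.

4/9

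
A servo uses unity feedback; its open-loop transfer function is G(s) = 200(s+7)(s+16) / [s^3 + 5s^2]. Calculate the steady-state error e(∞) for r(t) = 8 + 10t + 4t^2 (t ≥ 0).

1/560

The denominator has no term below 5s^2 — 2 poles at s=0, type 2. By superposition:
  • 8: tracked with zero error.
  • 10t: tracked with zero error.
  • 4t^2: e_ss = 8/K_a with K_a=4480 → 1/560.
Total e_ss = 1/560.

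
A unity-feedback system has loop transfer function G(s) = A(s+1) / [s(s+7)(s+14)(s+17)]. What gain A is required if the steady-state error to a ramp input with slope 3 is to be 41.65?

The open loop has one pole at the origin → type 1 system.
K_v = lim_{s→0} s·G(s) = A·1 / (7·14·17) = (1/1666)·A.
e_ss = 3/K_v = 41.65 ⇒ K_v = 60/833 ⇒ A = (60/833)/(1/1666) = 120.

120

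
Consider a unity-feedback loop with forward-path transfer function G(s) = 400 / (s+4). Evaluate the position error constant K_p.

G(s) has no factors of s in the denominator, so the system is type 0.
K_p = lim_{s→0} G(s) = 400 / (4) = 100.

100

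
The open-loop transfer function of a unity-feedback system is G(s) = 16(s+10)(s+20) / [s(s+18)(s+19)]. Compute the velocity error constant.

One free integrator in G(s): this is a type 1 system.
K_v = lim_{s→0} s·G(s) = 16·10·20 / (18·19) = 1600/171.

1600/171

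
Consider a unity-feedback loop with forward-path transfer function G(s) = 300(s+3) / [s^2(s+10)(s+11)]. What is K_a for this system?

90/11

The open loop has two poles at the origin → type 2 system.
K_a = lim_{s→0} s^2·G(s) = 300·3 / (10·11) = 90/11.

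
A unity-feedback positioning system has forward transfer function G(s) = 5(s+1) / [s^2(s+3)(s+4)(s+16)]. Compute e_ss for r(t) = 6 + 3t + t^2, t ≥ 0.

76.8

Two free integrators in G(s): this is a type 2 system. Taking each input component in turn:
  • 6: tracked with zero error.
  • 3t: tracked with zero error.
  • t^2: e_ss = 2/K_a with K_a=5/192 → 76.8.
Total e_ss = 76.8.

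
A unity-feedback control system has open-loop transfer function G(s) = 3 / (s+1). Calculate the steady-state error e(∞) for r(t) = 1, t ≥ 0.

0.25

G(s) has no factors of s in the denominator, so the system is type 0.
K_p = lim_{s→0} G(s) = 3 / (1) = 3.
e_ss = 1/(1 + K_p) = 1/4 = 0.25.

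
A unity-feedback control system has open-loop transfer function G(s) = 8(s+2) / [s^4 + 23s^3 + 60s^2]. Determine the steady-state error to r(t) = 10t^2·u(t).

Lowest-order denominator term is 60s^2, so the open loop has 2 poles at the origin → type 2 system.
K_a = lim_{s→0} s^2·G(s) = 8·2 / 60 = 4/15.
r(t) = 10t^2 gives R(s) = 20/s^3.
e_ss = 20/K_a = 20/(4/15) = 75.

75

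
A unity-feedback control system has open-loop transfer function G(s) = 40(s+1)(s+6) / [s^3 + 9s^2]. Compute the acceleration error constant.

Lowest-order denominator term is 9s^2, so the open loop has 2 poles at the origin → type 2 system.
K_a = lim_{s→0} s^2·G(s) = 40·1·6 / 9 = 80/3.

80/3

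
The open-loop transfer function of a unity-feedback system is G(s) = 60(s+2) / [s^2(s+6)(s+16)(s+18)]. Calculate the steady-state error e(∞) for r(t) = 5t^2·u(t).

G(s) has two factors of s in the denominator, so the system is type 2.
K_a = lim_{s→0} s^2·G(s) = 60·2 / (6·16·18) = 5/72.
r(t) = 5t^2 gives R(s) = 10/s^3.
e_ss = 10/K_a = 10/(5/72) = 144.

144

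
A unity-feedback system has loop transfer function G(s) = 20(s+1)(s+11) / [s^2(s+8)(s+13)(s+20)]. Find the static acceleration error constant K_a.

11/104

System type = 2 (two poles at s=0).
K_a = lim_{s→0} s^2·G(s) = 20·1·11 / (8·13·20) = 11/104.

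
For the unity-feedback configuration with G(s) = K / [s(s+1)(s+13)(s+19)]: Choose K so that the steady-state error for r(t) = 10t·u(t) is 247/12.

120

The open loop has one pole at the origin → type 1 system.
K_v = lim_{s→0} s·G(s) = K / (1·13·19) = (1/247)·K.
e_ss = 10/K_v = 247/12 ⇒ K_v = 120/247 ⇒ K = (120/247)/(1/247) = 120.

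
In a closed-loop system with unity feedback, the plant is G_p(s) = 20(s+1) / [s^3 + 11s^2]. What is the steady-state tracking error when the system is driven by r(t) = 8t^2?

8.8

The denominator has no term below 11s^2 — 2 poles at s=0, type 2.
K_a = lim_{s→0} s^2·G_p(s) = 20·1 / 11 = 20/11.
r(t) = 8t^2 gives R(s) = 16/s^3.
e_ss = 16/K_a = 16/(20/11) = 8.8.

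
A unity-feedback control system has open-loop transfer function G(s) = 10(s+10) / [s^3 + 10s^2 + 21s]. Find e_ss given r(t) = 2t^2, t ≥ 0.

infinity

The denominator has no term below 21s — 1 pole at s=0, type 1.
For a type-1 system K_a = 0, so e_ss to a parabolic input is unbounded.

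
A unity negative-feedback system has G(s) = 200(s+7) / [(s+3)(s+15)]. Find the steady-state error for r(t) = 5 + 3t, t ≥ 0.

infinity

The open loop has no poles at the origin → type 0 system. Taking each input component in turn:
  • 5: e_ss = 5/(1+K_p) with K_p=280/9 → 45/289.
  • 3t: a type-0 system cannot track it, e_ss → ∞.
The unbounded component dominates.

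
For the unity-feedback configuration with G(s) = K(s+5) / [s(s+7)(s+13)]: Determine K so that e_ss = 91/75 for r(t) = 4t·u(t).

60

System type = 1 (one pole at s=0).
K_v = lim_{s→0} s·G(s) = K·5 / (7·13) = (5/91)·K.
e_ss = 4/K_v = 91/75 ⇒ K_v = 300/91 ⇒ K = (300/91)/(5/91) = 60.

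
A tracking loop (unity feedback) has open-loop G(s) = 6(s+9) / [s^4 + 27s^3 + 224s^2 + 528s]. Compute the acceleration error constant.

Factoring s from the denominator leaves a polynomial with constant term 528, so the system is type 1.
K_a = lim_{s→0} s^2·G(s) = 0 (the extra factor of s kills the finite limit).

0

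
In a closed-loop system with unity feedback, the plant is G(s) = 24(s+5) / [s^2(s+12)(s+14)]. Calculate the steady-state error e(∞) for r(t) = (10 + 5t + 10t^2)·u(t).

28

System type = 2 (two poles at s=0). Treating each term separately:
  • 10: tracked with zero error.
  • 5t: tracked with zero error.
  • 10t^2: e_ss = 20/K_a with K_a=5/7 → 28.
Total e_ss = 28.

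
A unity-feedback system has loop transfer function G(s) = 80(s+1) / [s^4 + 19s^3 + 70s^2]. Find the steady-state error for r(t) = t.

Lowest-order denominator term is 70s^2, so the open loop has 2 poles at the origin → type 2 system.
K_v = ∞ for a type-2 system; e_ss to a ramp is zero.

0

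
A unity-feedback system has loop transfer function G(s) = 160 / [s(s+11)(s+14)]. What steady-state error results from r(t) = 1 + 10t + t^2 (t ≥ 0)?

One free integrator in G(s): this is a type 1 system. Taking each input component in turn:
  • 1: tracked with zero error.
  • 10t: e_ss = 10/K_v with K_v=80/77 → 9.625.
  • t^2: a type-1 system cannot track it, e_ss → ∞.
The unbounded component dominates.

infinity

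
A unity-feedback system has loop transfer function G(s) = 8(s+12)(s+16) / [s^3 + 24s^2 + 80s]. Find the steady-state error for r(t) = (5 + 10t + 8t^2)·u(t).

The denominator has no term below 80s — 1 pole at s=0, type 1. Treating each term separately:
  • 5: tracked with zero error.
  • 10t: e_ss = 10/K_v with K_v=19.2 → 25/48.
  • 8t^2: a type-1 system cannot track it, e_ss → ∞.
The unbounded component dominates.

infinity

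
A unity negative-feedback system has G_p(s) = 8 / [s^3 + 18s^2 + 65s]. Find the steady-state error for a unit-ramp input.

8.125

The denominator has no term below 65s — 1 pole at s=0, type 1.
K_v = lim_{s→0} s·G_p(s) = 8 / 65 = 8/65.
e_ss = 1/K_v = 1/(8/65) = 8.125.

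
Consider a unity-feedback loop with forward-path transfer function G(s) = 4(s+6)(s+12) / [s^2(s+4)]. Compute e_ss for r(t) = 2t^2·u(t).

1/18

Two free integrators in G(s): this is a type 2 system.
K_a = lim_{s→0} s^2·G(s) = 4·6·12 / (4) = 72.
r(t) = 2t^2 gives R(s) = 4/s^3.
e_ss = 4/K_a = 4/72 = 1/18.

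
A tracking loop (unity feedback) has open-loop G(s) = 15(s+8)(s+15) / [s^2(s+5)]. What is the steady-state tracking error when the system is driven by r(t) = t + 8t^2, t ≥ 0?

G(s) has two factors of s in the denominator, so the system is type 2. Taking each input component in turn:
  • t: tracked with zero error.
  • 8t^2: e_ss = 16/K_a with K_a=360 → 2/45.
Total e_ss = 2/45.

2/45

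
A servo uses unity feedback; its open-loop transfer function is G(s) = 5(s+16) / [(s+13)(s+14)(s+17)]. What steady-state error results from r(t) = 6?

3094/529

G(s) has no factors of s in the denominator, so the system is type 0.
K_p = lim_{s→0} G(s) = 5·16 / (13·14·17) = 40/1547.
e_ss = 6/(1 + K_p) = 6/(1587/1547) = 3094/529.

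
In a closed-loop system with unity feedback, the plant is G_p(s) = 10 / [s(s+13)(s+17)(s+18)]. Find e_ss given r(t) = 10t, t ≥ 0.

3978

System type = 1 (one pole at s=0).
K_v = lim_{s→0} s·G_p(s) = 10 / (13·17·18) = 5/1989.
e_ss = 10/K_v = 10/(5/1989) = 3978.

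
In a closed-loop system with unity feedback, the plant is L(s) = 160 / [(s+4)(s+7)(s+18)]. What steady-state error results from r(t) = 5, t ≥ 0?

The open loop has no poles at the origin → type 0 system.
K_p = lim_{s→0} L(s) = 160 / (4·7·18) = 20/63.
e_ss = 5/(1 + K_p) = 5/(83/63) = 315/83.

315/83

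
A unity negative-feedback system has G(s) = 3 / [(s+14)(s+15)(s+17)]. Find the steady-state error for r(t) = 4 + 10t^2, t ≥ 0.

System type = 0 (no poles at s=0). Taking each input component in turn:
  • 4: e_ss = 4/(1+K_p) with K_p=1/1190 → 4760/1191.
  • 10t^2: a type-0 system cannot track it, e_ss → ∞.
The unbounded component dominates.

infinity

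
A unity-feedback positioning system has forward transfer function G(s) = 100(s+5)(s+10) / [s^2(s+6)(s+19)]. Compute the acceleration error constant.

System type = 2 (two poles at s=0).
K_a = lim_{s→0} s^2·G(s) = 100·5·10 / (6·19) = 2500/57.

2500/57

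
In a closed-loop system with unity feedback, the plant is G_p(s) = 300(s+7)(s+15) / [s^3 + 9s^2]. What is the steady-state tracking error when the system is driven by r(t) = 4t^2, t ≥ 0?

The denominator has no term below 9s^2 — 2 poles at s=0, type 2.
K_a = lim_{s→0} s^2·G_p(s) = 300·7·15 / 9 = 3500.
r(t) = 4t^2 gives R(s) = 8/s^3.
e_ss = 8/K_a = 8/3500 = 2/875.

2/875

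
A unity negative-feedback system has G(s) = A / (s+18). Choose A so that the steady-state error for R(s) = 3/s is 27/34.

50

G(s) has no factors of s in the denominator, so the system is type 0.
K_p = lim_{s→0} G(s) = A / (18) = (1/18)·A.
e_ss = 3/(1 + K_p) = 27/34 ⇒ 1 + (1/18)·A = 34/9 ⇒ A = 50.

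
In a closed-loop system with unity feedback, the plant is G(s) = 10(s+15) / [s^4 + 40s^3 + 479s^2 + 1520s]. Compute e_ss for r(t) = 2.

0

Lowest-order denominator term is 1520s, so the open loop has 1 pole at the origin → type 1 system.
A type-1 system has K_p = ∞, so it tracks a step input with zero steady-state error.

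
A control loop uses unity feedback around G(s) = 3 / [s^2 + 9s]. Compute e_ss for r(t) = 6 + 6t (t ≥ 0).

18

Factoring s from the denominator leaves a polynomial with constant term 9, so the system is type 1. By superposition:
  • 6: tracked with zero error.
  • 6t: e_ss = 6/K_v with K_v=1/3 → 18.
Total e_ss = 18.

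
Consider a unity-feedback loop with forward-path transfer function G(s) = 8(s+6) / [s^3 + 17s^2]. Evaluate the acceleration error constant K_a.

The denominator has no term below 17s^2 — 2 poles at s=0, type 2.
K_a = lim_{s→0} s^2·G(s) = 8·6 / 17 = 48/17.

48/17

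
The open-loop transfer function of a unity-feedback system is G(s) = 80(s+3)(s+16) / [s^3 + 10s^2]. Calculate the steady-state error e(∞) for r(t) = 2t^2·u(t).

Factoring s^2 from the denominator leaves a polynomial with constant term 10, so the system is type 2.
K_a = lim_{s→0} s^2·G(s) = 80·3·16 / 10 = 384.
r(t) = 2t^2 gives R(s) = 4/s^3.
e_ss = 4/K_a = 4/384 = 1/96.

1/96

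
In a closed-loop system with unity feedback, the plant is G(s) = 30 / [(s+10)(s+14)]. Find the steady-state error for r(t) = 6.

System type = 0 (no poles at s=0).
K_p = lim_{s→0} G(s) = 30 / (10·14) = 3/14.
e_ss = 6/(1 + K_p) = 6/(17/14) = 84/17.

84/17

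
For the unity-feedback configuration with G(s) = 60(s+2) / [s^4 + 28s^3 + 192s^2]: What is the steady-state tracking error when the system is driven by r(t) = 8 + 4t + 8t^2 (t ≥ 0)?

25.6

The denominator has no term below 192s^2 — 2 poles at s=0, type 2. By superposition:
  • 8: tracked with zero error.
  • 4t: tracked with zero error.
  • 8t^2: e_ss = 16/K_a with K_a=0.625 → 25.6.
Total e_ss = 25.6.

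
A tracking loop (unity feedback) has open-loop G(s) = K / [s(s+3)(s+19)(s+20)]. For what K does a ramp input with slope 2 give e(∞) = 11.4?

G(s) has one factor of s in the denominator, so the system is type 1.
K_v = lim_{s→0} s·G(s) = K / (3·19·20) = (1/1140)·K.
e_ss = 2/K_v = 11.4 ⇒ K_v = 10/57 ⇒ K = (10/57)/(1/1140) = 200.

200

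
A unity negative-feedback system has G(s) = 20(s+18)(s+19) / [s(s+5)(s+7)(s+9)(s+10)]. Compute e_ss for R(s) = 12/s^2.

G(s) has one factor of s in the denominator, so the system is type 1.
K_v = lim_{s→0} s·G(s) = 20·18·19 / (5·7·9·10) = 76/35.
e_ss = 12/K_v = 12/(76/35) = 105/19.

105/19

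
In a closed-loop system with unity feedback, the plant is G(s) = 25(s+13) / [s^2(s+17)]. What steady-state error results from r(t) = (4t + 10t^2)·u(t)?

The open loop has two poles at the origin → type 2 system. Taking each input component in turn:
  • 4t: tracked with zero error.
  • 10t^2: e_ss = 20/K_a with K_a=325/17 → 68/65.
Total e_ss = 68/65.

68/65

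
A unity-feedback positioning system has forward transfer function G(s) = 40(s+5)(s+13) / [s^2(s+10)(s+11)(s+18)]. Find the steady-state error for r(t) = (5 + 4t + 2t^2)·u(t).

System type = 2 (two poles at s=0). By superposition:
  • 5: tracked with zero error.
  • 4t: tracked with zero error.
  • 2t^2: e_ss = 4/K_a with K_a=130/99 → 198/65.
Total e_ss = 198/65.

198/65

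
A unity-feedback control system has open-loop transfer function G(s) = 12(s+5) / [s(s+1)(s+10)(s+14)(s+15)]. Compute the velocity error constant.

One free integrator in G(s): this is a type 1 system.
K_v = lim_{s→0} s·G(s) = 12·5 / (1·10·14·15) = 1/35.

1/35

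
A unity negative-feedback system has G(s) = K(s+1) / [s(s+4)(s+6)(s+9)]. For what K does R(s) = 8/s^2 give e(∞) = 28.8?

60

System type = 1 (one pole at s=0).
K_v = lim_{s→0} s·G(s) = K·1 / (4·6·9) = (1/216)·K.
e_ss = 8/K_v = 28.8 ⇒ K_v = 5/18 ⇒ K = (5/18)/(1/216) = 60.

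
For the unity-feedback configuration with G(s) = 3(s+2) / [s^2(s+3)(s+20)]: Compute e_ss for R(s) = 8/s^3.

Two free integrators in G(s): this is a type 2 system.
K_a = lim_{s→0} s^2·G(s) = 3·2 / (3·20) = 0.1.
r(t) = 4t^2 gives R(s) = 8/s^3.
e_ss = 8/K_a = 8/0.1 = 80.

80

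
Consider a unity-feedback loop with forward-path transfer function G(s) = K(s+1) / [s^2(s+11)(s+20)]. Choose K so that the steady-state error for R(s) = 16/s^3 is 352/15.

150

G(s) has two factors of s in the denominator, so the system is type 2.
K_a = lim_{s→0} s^2·G(s) = K·1 / (11·20) = (1/220)·K.
e_ss = 16/K_a = 352/15 ⇒ K_a = 15/22 ⇒ K = (15/22)/(1/220) = 150.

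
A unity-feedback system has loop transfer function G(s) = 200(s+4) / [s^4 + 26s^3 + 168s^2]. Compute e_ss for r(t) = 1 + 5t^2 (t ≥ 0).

2.1

Factoring s^2 from the denominator leaves a polynomial with constant term 168, so the system is type 2. Taking each input component in turn:
  • 1: tracked with zero error.
  • 5t^2: e_ss = 10/K_a with K_a=100/21 → 2.1.
Total e_ss = 2.1.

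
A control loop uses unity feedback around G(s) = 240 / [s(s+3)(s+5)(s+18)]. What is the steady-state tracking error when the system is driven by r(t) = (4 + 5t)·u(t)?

5.625

The open loop has one pole at the origin → type 1 system. By superposition:
  • 4: tracked with zero error.
  • 5t: e_ss = 5/K_v with K_v=8/9 → 5.625.
Total e_ss = 5.625.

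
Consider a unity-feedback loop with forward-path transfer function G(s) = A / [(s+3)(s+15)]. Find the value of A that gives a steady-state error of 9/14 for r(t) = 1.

G(s) has no factors of s in the denominator, so the system is type 0.
K_p = lim_{s→0} G(s) = A / (3·15) = (1/45)·A.
e_ss = 1/(1 + K_p) = 9/14 ⇒ 1 + (1/45)·A = 14/9 ⇒ A = 25.

25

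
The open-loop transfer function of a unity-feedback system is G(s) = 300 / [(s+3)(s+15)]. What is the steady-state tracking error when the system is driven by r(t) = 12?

36/23

No free integrators in G(s): this is a type 0 system.
K_p = lim_{s→0} G(s) = 300 / (3·15) = 20/3.
e_ss = 12/(1 + K_p) = 12/(23/3) = 36/23.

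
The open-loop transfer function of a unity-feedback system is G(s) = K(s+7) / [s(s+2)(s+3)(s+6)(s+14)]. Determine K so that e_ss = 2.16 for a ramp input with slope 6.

200

System type = 1 (one pole at s=0).
K_v = lim_{s→0} s·G(s) = K·7 / (2·3·6·14) = (1/72)·K.
e_ss = 6/K_v = 2.16 ⇒ K_v = 25/9 ⇒ K = (25/9)/(1/72) = 200.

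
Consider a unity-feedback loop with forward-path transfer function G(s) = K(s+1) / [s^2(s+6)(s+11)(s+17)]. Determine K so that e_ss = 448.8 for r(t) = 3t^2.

15

Two free integrators in G(s): this is a type 2 system.
K_a = lim_{s→0} s^2·G(s) = K·1 / (6·11·17) = (1/1122)·K.
e_ss = 6/K_a = 448.8 ⇒ K_a = 5/374 ⇒ K = (5/374)/(1/1122) = 15.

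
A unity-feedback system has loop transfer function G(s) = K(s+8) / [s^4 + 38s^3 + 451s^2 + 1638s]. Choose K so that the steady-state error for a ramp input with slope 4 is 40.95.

Lowest-order denominator term is 1638s, so the open loop has 1 pole at the origin → type 1 system.
K_v = lim_{s→0} s·G(s) = K·8 / 1638 = (4/819)·K.
e_ss = 4/K_v = 40.95 ⇒ K_v = 80/819 ⇒ K = (80/819)/(4/819) = 20.

20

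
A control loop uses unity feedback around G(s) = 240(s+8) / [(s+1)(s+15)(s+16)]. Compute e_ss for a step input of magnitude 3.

1/3

The open loop has no poles at the origin → type 0 system.
K_p = lim_{s→0} G(s) = 240·8 / (1·15·16) = 8.
e_ss = 3/(1 + K_p) = 3/9 = 1/3.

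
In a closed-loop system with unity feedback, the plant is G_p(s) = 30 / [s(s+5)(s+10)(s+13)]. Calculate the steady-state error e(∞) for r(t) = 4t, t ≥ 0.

260/3

G_p(s) has one factor of s in the denominator, so the system is type 1.
K_v = lim_{s→0} s·G_p(s) = 30 / (5·10·13) = 3/65.
e_ss = 4/K_v = 4/(3/65) = 260/3.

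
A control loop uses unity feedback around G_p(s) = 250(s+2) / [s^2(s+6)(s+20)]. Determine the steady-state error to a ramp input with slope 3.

System type = 2 (two poles at s=0).
A type-2 system has K_v = ∞, so it tracks a ramp input with zero steady-state error.

0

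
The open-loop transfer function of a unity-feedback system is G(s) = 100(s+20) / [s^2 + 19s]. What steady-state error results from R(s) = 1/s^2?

Lowest-order denominator term is 19s, so the open loop has 1 pole at the origin → type 1 system.
K_v = lim_{s→0} s·G(s) = 100·20 / 19 = 2000/19.
e_ss = 1/K_v = 1/(2000/19) = 0.0095.

0.0095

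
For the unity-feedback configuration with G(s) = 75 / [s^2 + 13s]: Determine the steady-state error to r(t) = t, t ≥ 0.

Lowest-order denominator term is 13s, so the open loop has 1 pole at the origin → type 1 system.
K_v = lim_{s→0} s·G(s) = 75 / 13 = 75/13.
e_ss = 1/K_v = 1/(75/13) = 13/75.

13/75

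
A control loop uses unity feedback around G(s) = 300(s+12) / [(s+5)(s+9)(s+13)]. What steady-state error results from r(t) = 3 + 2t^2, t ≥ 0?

System type = 0 (no poles at s=0). Treating each term separately:
  • 3: e_ss = 3/(1+K_p) with K_p=80/13 → 13/31.
  • 2t^2: a type-0 system cannot track it, e_ss → ∞.
The unbounded component dominates.

infinity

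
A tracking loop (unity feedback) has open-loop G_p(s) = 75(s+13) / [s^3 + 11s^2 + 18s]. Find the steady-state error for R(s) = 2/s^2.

12/325

The denominator has no term below 18s — 1 pole at s=0, type 1.
K_v = lim_{s→0} s·G_p(s) = 75·13 / 18 = 325/6.
e_ss = 2/K_v = 2/(325/6) = 12/325.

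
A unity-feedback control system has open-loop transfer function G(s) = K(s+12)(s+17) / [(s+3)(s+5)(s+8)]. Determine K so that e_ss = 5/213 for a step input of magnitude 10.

250

G(s) has no factors of s in the denominator, so the system is type 0.
K_p = lim_{s→0} G(s) = K·12·17 / (3·5·8) = 1.7·K.
e_ss = 10/(1 + K_p) = 5/213 ⇒ 1 + 1.7·K = 426 ⇒ K = 250.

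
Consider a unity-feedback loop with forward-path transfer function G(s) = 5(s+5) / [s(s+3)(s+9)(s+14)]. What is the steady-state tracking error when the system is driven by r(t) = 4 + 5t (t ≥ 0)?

System type = 1 (one pole at s=0). Taking each input component in turn:
  • 4: tracked with zero error.
  • 5t: e_ss = 5/K_v with K_v=25/378 → 75.6.
Total e_ss = 75.6.

75.6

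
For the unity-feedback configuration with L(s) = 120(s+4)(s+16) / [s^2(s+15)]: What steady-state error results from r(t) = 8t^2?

The open loop has two poles at the origin → type 2 system.
K_a = lim_{s→0} s^2·L(s) = 120·4·16 / (15) = 512.
r(t) = 8t^2 gives R(s) = 16/s^3.
e_ss = 16/K_a = 16/512 = 1/32.

1/32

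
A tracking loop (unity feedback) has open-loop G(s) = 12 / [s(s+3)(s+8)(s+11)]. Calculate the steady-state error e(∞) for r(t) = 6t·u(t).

System type = 1 (one pole at s=0).
K_v = lim_{s→0} s·G(s) = 12 / (3·8·11) = 1/22.
e_ss = 6/K_v = 6/(1/22) = 132.

132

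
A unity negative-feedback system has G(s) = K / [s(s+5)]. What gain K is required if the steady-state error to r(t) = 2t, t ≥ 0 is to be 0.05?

200

The open loop has one pole at the origin → type 1 system.
K_v = lim_{s→0} s·G(s) = K / (5) = 0.2·K.
e_ss = 2/K_v = 0.05 ⇒ K_v = 40 ⇒ K = 40/0.2 = 200.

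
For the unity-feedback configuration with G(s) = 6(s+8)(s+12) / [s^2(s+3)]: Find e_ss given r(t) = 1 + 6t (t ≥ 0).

0

System type = 2 (two poles at s=0). Taking each input component in turn:
  • 1: tracked with zero error.
  • 6t: tracked with zero error.
Total e_ss = 0.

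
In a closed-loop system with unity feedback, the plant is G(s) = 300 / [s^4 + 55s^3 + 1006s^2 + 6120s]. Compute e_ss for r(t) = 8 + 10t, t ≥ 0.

204

Lowest-order denominator term is 6120s, so the open loop has 1 pole at the origin → type 1 system. Taking each input component in turn:
  • 8: tracked with zero error.
  • 10t: e_ss = 10/K_v with K_v=5/102 → 204.
Total e_ss = 204.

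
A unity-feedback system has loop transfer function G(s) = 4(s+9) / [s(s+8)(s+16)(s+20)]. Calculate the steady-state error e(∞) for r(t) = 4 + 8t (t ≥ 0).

G(s) has one factor of s in the denominator, so the system is type 1. Taking each input component in turn:
  • 4: tracked with zero error.
  • 8t: e_ss = 8/K_v with K_v=9/640 → 5120/9.
Total e_ss = 5120/9.

5120/9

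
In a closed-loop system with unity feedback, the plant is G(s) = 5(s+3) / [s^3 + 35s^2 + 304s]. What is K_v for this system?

The denominator has no term below 304s — 1 pole at s=0, type 1.
K_v = lim_{s→0} s·G(s) = 5·3 / 304 = 15/304.

15/304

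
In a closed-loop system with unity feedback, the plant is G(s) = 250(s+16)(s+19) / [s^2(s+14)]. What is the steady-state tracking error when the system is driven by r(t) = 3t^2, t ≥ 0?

21/19000

System type = 2 (two poles at s=0).
K_a = lim_{s→0} s^2·G(s) = 250·16·19 / (14) = 38000/7.
r(t) = 3t^2 gives R(s) = 6/s^3.
e_ss = 6/K_a = 6/(38000/7) = 21/19000.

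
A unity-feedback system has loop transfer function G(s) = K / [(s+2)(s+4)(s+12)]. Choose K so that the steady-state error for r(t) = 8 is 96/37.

G(s) has no factors of s in the denominator, so the system is type 0.
K_p = lim_{s→0} G(s) = K / (2·4·12) = (1/96)·K.
e_ss = 8/(1 + K_p) = 96/37 ⇒ 1 + (1/96)·K = 37/12 ⇒ K = 200.

200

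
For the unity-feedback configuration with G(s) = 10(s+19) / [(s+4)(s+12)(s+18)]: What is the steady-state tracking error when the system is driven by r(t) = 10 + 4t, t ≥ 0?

infinity

G(s) has no factors of s in the denominator, so the system is type 0. Taking each input component in turn:
  • 10: e_ss = 10/(1+K_p) with K_p=95/432 → 4320/527.
  • 4t: a type-0 system cannot track it, e_ss → ∞.
The unbounded component dominates.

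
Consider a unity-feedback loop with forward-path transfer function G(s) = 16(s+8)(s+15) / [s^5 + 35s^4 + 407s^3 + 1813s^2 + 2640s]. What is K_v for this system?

Factoring s from the denominator leaves a polynomial with constant term 2640, so the system is type 1.
K_v = lim_{s→0} s·G(s) = 16·8·15 / 2640 = 8/11.

8/11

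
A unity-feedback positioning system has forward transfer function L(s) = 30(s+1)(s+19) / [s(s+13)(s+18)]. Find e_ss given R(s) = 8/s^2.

One free integrator in L(s): this is a type 1 system.
K_v = lim_{s→0} s·L(s) = 30·1·19 / (13·18) = 95/39.
e_ss = 8/K_v = 8/(95/39) = 312/95.

312/95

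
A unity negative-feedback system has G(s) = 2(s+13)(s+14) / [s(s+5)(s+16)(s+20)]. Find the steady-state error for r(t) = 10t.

4000/91

System type = 1 (one pole at s=0).
K_v = lim_{s→0} s·G(s) = 2·13·14 / (5·16·20) = 0.2275.
e_ss = 10/K_v = 10/0.2275 = 4000/91.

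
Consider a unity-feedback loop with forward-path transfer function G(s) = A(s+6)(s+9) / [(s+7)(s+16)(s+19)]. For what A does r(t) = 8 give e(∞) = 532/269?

120

G(s) has no factors of s in the denominator, so the system is type 0.
K_p = lim_{s→0} G(s) = A·6·9 / (7·16·19) = (27/1064)·A.
e_ss = 8/(1 + K_p) = 532/269 ⇒ 1 + (27/1064)·A = 538/133 ⇒ A = 120.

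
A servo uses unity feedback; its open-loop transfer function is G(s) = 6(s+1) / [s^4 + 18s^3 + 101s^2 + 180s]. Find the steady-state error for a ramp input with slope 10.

300

The denominator has no term below 180s — 1 pole at s=0, type 1.
K_v = lim_{s→0} s·G(s) = 6·1 / 180 = 1/30.
e_ss = 10/K_v = 10/(1/30) = 300.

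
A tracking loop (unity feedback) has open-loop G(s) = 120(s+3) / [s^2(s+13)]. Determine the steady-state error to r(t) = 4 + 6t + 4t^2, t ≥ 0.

The open loop has two poles at the origin → type 2 system. Treating each term separately:
  • 4: tracked with zero error.
  • 6t: tracked with zero error.
  • 4t^2: e_ss = 8/K_a with K_a=360/13 → 13/45.
Total e_ss = 13/45.

13/45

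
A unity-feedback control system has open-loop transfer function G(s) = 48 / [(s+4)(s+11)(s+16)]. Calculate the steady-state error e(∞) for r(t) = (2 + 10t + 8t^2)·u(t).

The open loop has no poles at the origin → type 0 system. Taking each input component in turn:
  • 2: e_ss = 2/(1+K_p) with K_p=3/44 → 88/47.
  • 10t: a type-0 system cannot track it, e_ss → ∞.
  • 8t^2: a type-0 system cannot track it, e_ss → ∞.
The unbounded component dominates.

infinity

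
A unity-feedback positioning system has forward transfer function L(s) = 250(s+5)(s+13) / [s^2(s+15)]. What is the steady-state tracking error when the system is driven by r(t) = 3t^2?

9/1625

Two free integrators in L(s): this is a type 2 system.
K_a = lim_{s→0} s^2·L(s) = 250·5·13 / (15) = 3250/3.
r(t) = 3t^2 gives R(s) = 6/s^3.
e_ss = 6/K_a = 6/(3250/3) = 9/1625.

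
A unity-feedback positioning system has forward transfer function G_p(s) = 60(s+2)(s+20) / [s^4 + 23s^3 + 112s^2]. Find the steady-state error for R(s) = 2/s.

The denominator has no term below 112s^2 — 2 poles at s=0, type 2.
K_p = ∞ for a type-2 system; e_ss to a step is zero.

0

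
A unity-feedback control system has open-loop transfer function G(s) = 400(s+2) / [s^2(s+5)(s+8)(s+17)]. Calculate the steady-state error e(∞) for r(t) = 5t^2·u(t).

The open loop has two poles at the origin → type 2 system.
K_a = lim_{s→0} s^2·G(s) = 400·2 / (5·8·17) = 20/17.
r(t) = 5t^2 gives R(s) = 10/s^3.
e_ss = 10/K_a = 10/(20/17) = 8.5.

8.5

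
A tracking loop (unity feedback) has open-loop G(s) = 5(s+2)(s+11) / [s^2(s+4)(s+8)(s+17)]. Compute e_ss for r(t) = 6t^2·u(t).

The open loop has two poles at the origin → type 2 system.
K_a = lim_{s→0} s^2·G(s) = 5·2·11 / (4·8·17) = 55/272.
r(t) = 6t^2 gives R(s) = 12/s^3.
e_ss = 12/K_a = 12/(55/272) = 3264/55.

3264/55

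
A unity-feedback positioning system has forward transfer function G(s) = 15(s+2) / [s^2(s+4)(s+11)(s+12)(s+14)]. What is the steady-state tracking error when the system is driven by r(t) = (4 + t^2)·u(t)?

492.8

System type = 2 (two poles at s=0). Treating each term separately:
  • 4: tracked with zero error.
  • t^2: e_ss = 2/K_a with K_a=5/1232 → 492.8.
Total e_ss = 492.8.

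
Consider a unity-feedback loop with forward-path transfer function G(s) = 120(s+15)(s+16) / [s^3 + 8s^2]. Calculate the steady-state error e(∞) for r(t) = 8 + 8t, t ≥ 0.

0

The denominator has no term below 8s^2 — 2 poles at s=0, type 2. Treating each term separately:
  • 8: tracked with zero error.
  • 8t: tracked with zero error.
Total e_ss = 0.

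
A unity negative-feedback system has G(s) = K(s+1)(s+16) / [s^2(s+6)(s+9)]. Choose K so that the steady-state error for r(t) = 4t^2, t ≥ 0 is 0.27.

100

Two free integrators in G(s): this is a type 2 system.
K_a = lim_{s→0} s^2·G(s) = K·1·16 / (6·9) = (8/27)·K.
e_ss = 8/K_a = 0.27 ⇒ K_a = 800/27 ⇒ K = (800/27)/(8/27) = 100.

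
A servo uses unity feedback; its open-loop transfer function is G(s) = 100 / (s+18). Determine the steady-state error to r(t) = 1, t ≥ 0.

9/59

No free integrators in G(s): this is a type 0 system.
K_p = lim_{s→0} G(s) = 100 / (18) = 50/9.
e_ss = 1/(1 + K_p) = 1/(59/9) = 9/59.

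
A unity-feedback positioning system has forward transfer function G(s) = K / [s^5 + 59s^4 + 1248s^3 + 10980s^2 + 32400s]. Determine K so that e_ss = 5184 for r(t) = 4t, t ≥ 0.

Lowest-order denominator term is 32400s, so the open loop has 1 pole at the origin → type 1 system.
K_v = lim_{s→0} s·G(s) = K / 32400 = (1/32400)·K.
e_ss = 4/K_v = 5184 ⇒ K_v = 1/1296 ⇒ K = (1/1296)/(1/32400) = 25.

25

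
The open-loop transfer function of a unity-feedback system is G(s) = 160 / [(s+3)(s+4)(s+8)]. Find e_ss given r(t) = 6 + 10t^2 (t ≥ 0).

infinity

The open loop has no poles at the origin → type 0 system. By superposition:
  • 6: e_ss = 6/(1+K_p) with K_p=5/3 → 2.25.
  • 10t^2: a type-0 system cannot track it, e_ss → ∞.
The unbounded component dominates.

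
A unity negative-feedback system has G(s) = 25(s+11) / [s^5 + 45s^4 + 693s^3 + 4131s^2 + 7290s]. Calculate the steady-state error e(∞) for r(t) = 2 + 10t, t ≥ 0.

2916/11

The denominator has no term below 7290s — 1 pole at s=0, type 1. Taking each input component in turn:
  • 2: tracked with zero error.
  • 10t: e_ss = 10/K_v with K_v=55/1458 → 2916/11.
Total e_ss = 2916/11.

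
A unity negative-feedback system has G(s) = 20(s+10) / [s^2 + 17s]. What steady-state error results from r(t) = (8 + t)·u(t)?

0.085

Lowest-order denominator term is 17s, so the open loop has 1 pole at the origin → type 1 system. Taking each input component in turn:
  • 8: tracked with zero error.
  • t: e_ss = 1/K_v with K_v=200/17 → 0.085.
Total e_ss = 0.085.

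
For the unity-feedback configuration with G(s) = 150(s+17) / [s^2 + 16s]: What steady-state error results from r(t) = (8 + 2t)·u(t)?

Factoring s from the denominator leaves a polynomial with constant term 16, so the system is type 1. By superposition:
  • 8: tracked with zero error.
  • 2t: e_ss = 2/K_v with K_v=159.375 → 16/1275.
Total e_ss = 16/1275.

16/1275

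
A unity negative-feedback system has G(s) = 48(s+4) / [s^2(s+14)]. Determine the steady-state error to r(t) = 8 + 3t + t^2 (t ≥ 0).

System type = 2 (two poles at s=0). By superposition:
  • 8: tracked with zero error.
  • 3t: tracked with zero error.
  • t^2: e_ss = 2/K_a with K_a=96/7 → 7/48.
Total e_ss = 7/48.

7/48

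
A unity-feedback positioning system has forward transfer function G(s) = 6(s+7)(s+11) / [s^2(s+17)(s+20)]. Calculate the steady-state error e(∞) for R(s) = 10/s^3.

1700/231

G(s) has two factors of s in the denominator, so the system is type 2.
K_a = lim_{s→0} s^2·G(s) = 6·7·11 / (17·20) = 231/170.
r(t) = 5t^2 gives R(s) = 10/s^3.
e_ss = 10/K_a = 10/(231/170) = 1700/231.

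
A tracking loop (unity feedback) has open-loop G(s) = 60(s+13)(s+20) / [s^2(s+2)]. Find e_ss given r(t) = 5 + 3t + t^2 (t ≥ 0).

1/3900

G(s) has two factors of s in the denominator, so the system is type 2. Treating each term separately:
  • 5: tracked with zero error.
  • 3t: tracked with zero error.
  • t^2: e_ss = 2/K_a with K_a=7800 → 1/3900.
Total e_ss = 1/3900.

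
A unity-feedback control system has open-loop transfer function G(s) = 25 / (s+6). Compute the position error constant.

25/6

System type = 0 (no poles at s=0).
K_p = lim_{s→0} G(s) = 25 / (6) = 25/6.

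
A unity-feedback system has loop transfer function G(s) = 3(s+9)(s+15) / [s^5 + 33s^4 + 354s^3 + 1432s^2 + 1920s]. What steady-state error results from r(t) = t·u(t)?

128/27

Factoring s from the denominator leaves a polynomial with constant term 1920, so the system is type 1.
K_v = lim_{s→0} s·G(s) = 3·9·15 / 1920 = 27/128.
e_ss = 1/K_v = 1/(27/128) = 128/27.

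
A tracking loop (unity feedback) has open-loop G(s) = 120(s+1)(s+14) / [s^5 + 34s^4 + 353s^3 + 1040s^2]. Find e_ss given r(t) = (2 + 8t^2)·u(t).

Lowest-order denominator term is 1040s^2, so the open loop has 2 poles at the origin → type 2 system. Taking each input component in turn:
  • 2: tracked with zero error.
  • 8t^2: e_ss = 16/K_a with K_a=21/13 → 208/21.
Total e_ss = 208/21.

208/21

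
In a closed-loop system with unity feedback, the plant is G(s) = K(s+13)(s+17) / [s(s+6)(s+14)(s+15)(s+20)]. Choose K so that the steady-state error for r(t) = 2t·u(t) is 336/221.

One free integrator in G(s): this is a type 1 system.
K_v = lim_{s→0} s·G(s) = K·13·17 / (6·14·15·20) = (221/25200)·K.
e_ss = 2/K_v = 336/221 ⇒ K_v = 221/168 ⇒ K = (221/168)/(221/25200) = 150.

150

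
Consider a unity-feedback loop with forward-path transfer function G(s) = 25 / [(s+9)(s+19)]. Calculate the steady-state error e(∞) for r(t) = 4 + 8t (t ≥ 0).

G(s) has no factors of s in the denominator, so the system is type 0. By superposition:
  • 4: e_ss = 4/(1+K_p) with K_p=25/171 → 171/49.
  • 8t: a type-0 system cannot track it, e_ss → ∞.
The unbounded component dominates.

infinity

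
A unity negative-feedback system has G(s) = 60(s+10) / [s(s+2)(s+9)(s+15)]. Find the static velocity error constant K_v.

20/9

G(s) has one factor of s in the denominator, so the system is type 1.
K_v = lim_{s→0} s·G(s) = 60·10 / (2·9·15) = 20/9.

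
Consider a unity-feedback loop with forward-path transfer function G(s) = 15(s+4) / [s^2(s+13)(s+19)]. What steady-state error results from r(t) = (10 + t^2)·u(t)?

The open loop has two poles at the origin → type 2 system. By superposition:
  • 10: tracked with zero error.
  • t^2: e_ss = 2/K_a with K_a=60/247 → 247/30.
Total e_ss = 247/30.

247/30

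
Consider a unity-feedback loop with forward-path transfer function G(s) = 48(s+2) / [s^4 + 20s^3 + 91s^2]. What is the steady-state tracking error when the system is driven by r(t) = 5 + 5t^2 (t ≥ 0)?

455/48

Factoring s^2 from the denominator leaves a polynomial with constant term 91, so the system is type 2. Treating each term separately:
  • 5: tracked with zero error.
  • 5t^2: e_ss = 10/K_a with K_a=96/91 → 455/48.
Total e_ss = 455/48.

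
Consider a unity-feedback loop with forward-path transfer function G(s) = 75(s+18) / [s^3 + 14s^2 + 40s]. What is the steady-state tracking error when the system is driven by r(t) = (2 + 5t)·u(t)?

Factoring s from the denominator leaves a polynomial with constant term 40, so the system is type 1. Taking each input component in turn:
  • 2: tracked with zero error.
  • 5t: e_ss = 5/K_v with K_v=33.75 → 4/27.
Total e_ss = 4/27.

4/27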